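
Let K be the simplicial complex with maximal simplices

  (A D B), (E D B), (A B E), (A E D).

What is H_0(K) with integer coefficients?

H_0 ≅ Z.

We work with the vertex ordering A < B < D < E. The simplices of K, each written with vertices in increasing order, are:

  0-simplices (4): A, B, D, E
  1-simplices (6): AB, AD, AE, BD, BE, DE
  2-simplices (4): ABD, ABE, ADE, BDE

giving chain groups C_0 ≅ Z^4, C_1 ≅ Z^6, C_2 ≅ Z^4.

∂_1: C_1 → C_0 sends each edge [p,q] (with p < q) to q − p.
As a 4×6 matrix over Z this has rank 3, with invariant factors (1,1,1).

Boundary ∂_2: C_2 → C_1 sends each 2-simplex [p,q,r] to [q,r] − [p,r] + [p,q]. For instance
  ∂BDE = DE − BE + BD,
  ∂ABD = BD − AD + AB.
The 6×4 boundary matrix has rank 3 and Smith normal form diag(1,1,1).

Now H_k = ker ∂_k / im ∂_{k+1}, so:

  H_0: rank C_0 − rank ∂_1 = 4 − 3 = 1, and the invariant factors of ∂_1 are all 1, so H_0 ≅ Z.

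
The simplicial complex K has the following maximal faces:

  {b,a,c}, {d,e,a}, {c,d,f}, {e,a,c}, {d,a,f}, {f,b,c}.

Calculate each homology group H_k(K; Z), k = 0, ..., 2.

H_0 ≅ Z,  H_1 ≅ Z,  H_2 = 0.

Take the total order a < b < c < d < e < f on the vertex set. Then K (dimension 2) consists of the simplices:

  0-simplices (6): a, b, c, d, e, f
  1-simplices (12): ab, ac, ad, ae, af, bc, bf, cd, ce, cf, de, df
  2-simplices (6): abc, ace, ade, adf, bcf, cdf

giving chain groups C_0 ≅ Z^6, C_1 ≅ Z^12, C_2 ≅ Z^6.

Boundary ∂_1: C_1 → C_0 maps an edge to its endpoints' difference, ∂[p,q] = q − p.
The 6×12 boundary matrix has rank 5 and Smith normal form diag(1,1,1,1,1).

Boundary ∂_2: C_2 → C_1 maps a triangle to the signed sum of its edges. For instance
  ∂ace = ce − ae + ac,
  ∂cdf = df − cf + cd.
This gives a 12×6 integer matrix of rank 6; reducing to Smith normal form yields diagonal entries (1,1,1,1,1,1).

Computing H_k = (kernel of ∂_k) / (image of ∂_{k+1}):

  H_0: rank C_0 − rank ∂_1 = 6 − 5 = 1, and the invariant factors of ∂_1 are all 1, so H_0 = Z.
  H_1: rank ker ∂_1 − rank ∂_2 = (12 − 5) − 6 = 1, and the invariant factors of ∂_2 are all 1, so H_1 = Z.
  H_2: rank ker ∂_2 − rank ∂_3 = (6 − 6) − 0 = 0, and there is no ∂_3, so H_2 = 0.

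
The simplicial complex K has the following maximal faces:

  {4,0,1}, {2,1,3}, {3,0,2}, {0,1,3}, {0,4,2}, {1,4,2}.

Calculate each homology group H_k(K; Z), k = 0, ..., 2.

H_0 ≅ Z,  H_1 = 0,  H_2 ≅ Z.

We work with the vertex ordering 0 < 1 < 2 < 3 < 4. The simplices of K, each written with vertices in increasing order, are:

  0-simplices (5): [0], [1], [2], [3], [4]
  1-simplices (9): [0,1], [0,2], [0,3], [0,4], [1,2], [1,3], [1,4], [2,3], [2,4]
  2-simplices (6): [0,1,3], [0,1,4], [0,2,3], [0,2,4], [1,2,3], [1,2,4]

giving chain groups C_0 ≅ Z^5, C_1 ≅ Z^9, C_2 ≅ Z^6.

The boundary map ∂_1: C_1 → C_0 sends each edge [p,q] (with p < q) to q − p. For instance
  ∂[2,4] = [4] − [2].
The resulting 5×9 matrix has rank 4, and its Smith normal form has invariant factors (1,1,1,1).

Boundary ∂_2: C_2 → C_1 maps a triangle to the signed sum of its edges. For instance
  ∂[1,2,3] = [2,3] − [1,3] + [1,2],
  ∂[0,2,4] = [2,4] − [0,4] + [0,2].
The 9×6 boundary matrix has rank 5 and Smith normal form diag(1,1,1,1,1).

Reading off H_k = ker ∂_k / im ∂_{k+1}:

  H_0: rank C_0 − rank ∂_1 = 5 − 4 = 1, and the invariant factors of ∂_1 are all 1, so H_0 = Z.
  H_1: rank ker ∂_1 − rank ∂_2 = (9 − 4) − 5 = 0, and the invariant factors of ∂_2 are all 1, so H_1 = 0.
  H_2: rank ker ∂_2 − rank ∂_3 = (6 − 5) − 0 = 1, and there is no ∂_3, so H_2 = Z.

(K is a triangulation of the 2-sphere S^2.)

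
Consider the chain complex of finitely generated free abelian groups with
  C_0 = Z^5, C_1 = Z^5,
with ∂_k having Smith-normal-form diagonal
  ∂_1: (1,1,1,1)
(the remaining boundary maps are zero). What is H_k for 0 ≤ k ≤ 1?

H_0 = Z,  H_1 = Z.

H_0: b_0 = 5 − 0 − 4 = 1; torsion from ∂_1 factors > 1: none. So H_0 = Z.
H_1: b_1 = 5 − 4 − 0 = 1; torsion from ∂_2 factors > 1: none. So H_1 = Z.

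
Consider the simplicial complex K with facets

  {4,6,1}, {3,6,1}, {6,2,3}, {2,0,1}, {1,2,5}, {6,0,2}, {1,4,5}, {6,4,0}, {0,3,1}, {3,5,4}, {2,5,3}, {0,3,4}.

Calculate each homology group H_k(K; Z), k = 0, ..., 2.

H_0 = Z,  H_1 = Z/2Z,  H_2 = 0.

Fix the vertex order 0 < 1 < 2 < 3 < 4 < 5 < 6 and write every simplex with vertices in increasing order. Then dim K = 2 and the simplices of K are:

  0-simplices (7): [0], [1], [2], [3], [4], [5], [6]
  1-simplices (18): [0,1], [0,2], [0,3], [0,4], [0,6], [1,2], [1,3], [1,4], [1,5], [1,6], [2,3], [2,5], [2,6], [3,4], [3,5], [3,6], [4,5], [4,6]
  2-simplices (12): [0,1,2], [0,1,3], [0,2,6], [0,3,4], [0,4,6], [1,2,5], [1,3,6], [1,4,5], [1,4,6], [2,3,5], [2,3,6], [3,4,5]

Hence C_0 ≅ Z^7, C_1 ≅ Z^18, C_2 ≅ Z^12.

∂_1: C_1 → C_0 is given by ∂[p,q] = [q] − [p]. For instance
  ∂[0,2] = [2] − [0].
The resulting 7×18 matrix has rank 6, and its Smith normal form has invariant factors (1,1,1,1,1,1).

∂_2: C_2 → C_1 acts by ∂[p,q,r] = [q,r] − [p,r] + [p,q]. For instance
  ∂[1,4,6] = [4,6] − [1,6] + [1,4],
  ∂[0,1,3] = [1,3] − [0,3] + [0,1].
This gives a 18×12 integer matrix of rank 12; reducing to Smith normal form yields diagonal entries (1,1,1,1,1,1,1,1,1,1,1,2).

Reading off H_k = ker ∂_k / im ∂_{k+1}:

  H_0: rank C_0 − rank ∂_1 = 7 − 6 = 1, and the invariant factors of ∂_1 are all 1, so H_0 = Z.
  H_1: rank ker ∂_1 − rank ∂_2 = (18 − 6) − 12 = 0, and ∂_2 has invariant factor 2 > 1, so H_1 = Z/2Z.
  H_2: rank ker ∂_2 − rank ∂_3 = (12 − 12) − 0 = 0, and there is no ∂_3, so H_2 = 0.

As a check, the Euler characteristic is 7 − 18 + 12 = 1, which agrees with 1 − 0 + 0 = 1.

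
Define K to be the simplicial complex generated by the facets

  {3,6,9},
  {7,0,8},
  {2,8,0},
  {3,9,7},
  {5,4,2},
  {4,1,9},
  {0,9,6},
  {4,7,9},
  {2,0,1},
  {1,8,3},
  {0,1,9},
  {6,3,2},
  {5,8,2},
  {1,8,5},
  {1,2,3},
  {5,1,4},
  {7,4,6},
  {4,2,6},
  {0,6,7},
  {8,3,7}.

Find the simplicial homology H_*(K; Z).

Order the vertices as 0 < 1 < 2 < 3 < 4 < 5 < 6 < 7 < 8 < 9. Listing each simplex with vertices in this order, K has dimension 2 with simplices:

  0-simplices (10): [0], [1], [2], [3], [4], [5], [6], [7], [8], [9]
  1-simplices (30): (30 of them)
  2-simplices (20): (20 of them)

giving chain groups C_0 ≅ Z^10, C_1 ≅ Z^30, C_2 ≅ Z^20.

Boundary ∂_1: C_1 → C_0 maps an edge to its endpoints' difference, ∂[p,q] = q − p.
The resulting 10×30 matrix has rank 9, and its Smith normal form has invariant factors (1,1,1,1,1,1,1,1,1).

∂_2: C_2 → C_1 sends each 2-simplex [p,q,r] to [q,r] − [p,r] + [p,q]. For instance
  ∂[4,7,9] = [7,9] − [4,9] + [4,7],
  ∂[2,4,6] = [4,6] − [2,6] + [2,4].
This gives a 30×20 integer matrix of rank 20; reducing to Smith normal form yields diagonal entries (1,1,1,1,1,1,1,1,1,1,1,1,1,1,1,1,1,1,1,2).

From H_k ≅ ker(∂_k) / im(∂_{k+1}) we obtain:

  H_0: rank C_0 − rank ∂_1 = 10 − 9 = 1, and the invariant factors of ∂_1 are all 1, so H_0 ≅ Z.
  H_1: rank ker ∂_1 − rank ∂_2 = (30 − 9) − 20 = 1, and ∂_2 has invariant factor 2 > 1, so H_1 ≅ Z ⊕ Z/2Z.
  H_2: rank ker ∂_2 − rank ∂_3 = (20 − 20) − 0 = 0, and there is no ∂_3, so H_2 ≅ 0.

H_0 ≅ Z,  H_1 ≅ Z ⊕ Z/2Z,  H_2 = 0.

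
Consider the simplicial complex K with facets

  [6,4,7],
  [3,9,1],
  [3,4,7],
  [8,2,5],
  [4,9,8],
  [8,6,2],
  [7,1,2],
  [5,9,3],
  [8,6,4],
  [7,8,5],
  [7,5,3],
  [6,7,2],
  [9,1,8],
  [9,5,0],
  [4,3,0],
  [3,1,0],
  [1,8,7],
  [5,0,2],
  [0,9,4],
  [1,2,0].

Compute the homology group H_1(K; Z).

H_1 ≅ Z ⊕ Z/2Z.

Fix the vertex order 0 < 1 < 2 < 3 < 4 < 5 < 6 < 7 < 8 < 9 and write every simplex with vertices in increasing order. Then dim K = 2 and the simplices of K are:

  0-simplices (10): [0], [1], [2], [3], [4], [5], [6], [7], [8], [9]
  1-simplices (30): (30 of them)
  2-simplices (20): (20 of them)

giving chain groups C_0 ≅ Z^10, C_1 ≅ Z^30, C_2 ≅ Z^20.

∂_1: C_1 → C_0 sends each edge [p,q] (with p < q) to q − p. For instance
  ∂[5,9] = [9] − [5].
This gives a 10×30 integer matrix of rank 9; reducing to Smith normal form yields diagonal entries (1,1,1,1,1,1,1,1,1).

Boundary ∂_2: C_2 → C_1 acts by ∂[p,q,r] = [q,r] − [p,r] + [p,q]. For instance
  ∂[1,7,8] = [7,8] − [1,8] + [1,7],
  ∂[4,6,7] = [6,7] − [4,7] + [4,6].
This gives a 30×20 integer matrix of rank 20; reducing to Smith normal form yields diagonal entries (1,1,1,1,1,1,1,1,1,1,1,1,1,1,1,1,1,1,1,2).

From H_k ≅ ker(∂_k) / im(∂_{k+1}) we obtain:

  H_1: rank ker ∂_1 − rank ∂_2 = (30 − 9) − 20 = 1, and ∂_2 has invariant factor 2 > 1, so H_1 ≅ Z ⊕ Z/2Z.

(K is a triangulation of the Klein bottle.)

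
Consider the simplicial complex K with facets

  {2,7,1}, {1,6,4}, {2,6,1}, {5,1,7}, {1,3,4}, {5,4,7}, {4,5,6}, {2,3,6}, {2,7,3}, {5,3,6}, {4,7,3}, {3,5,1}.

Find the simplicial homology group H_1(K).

H_1 ≅ Z/2Z.

Order the vertices as 1 < 2 < 3 < 4 < 5 < 6 < 7. Listing each simplex with vertices in this order, K has dimension 2 with simplices:

  0-simplices (7): [1], [2], [3], [4], [5], [6], [7]
  1-simplices (18): [1,2], [1,3], [1,4], [1,5], [1,6], [1,7], [2,3], [2,6], [2,7], [3,4], [3,5], [3,6], [3,7], [4,5], [4,6], [4,7], [5,6], [5,7]
  2-simplices (12): [1,2,6], [1,2,7], [1,3,4], [1,3,5], [1,4,6], [1,5,7], [2,3,6], [2,3,7], [3,4,7], [3,5,6], [4,5,6], [4,5,7]

so the chain groups are C_0 ≅ Z^7, C_1 ≅ Z^18, C_2 ≅ Z^12.

Boundary ∂_1: C_1 → C_0 sends each edge [p,q] (with p < q) to q − p.
As a 7×18 matrix over Z this has rank 6, with invariant factors (1,1,1,1,1,1).

Boundary ∂_2: C_2 → C_1 maps a triangle to the signed sum of its edges. For instance
  ∂[1,3,5] = [3,5] − [1,5] + [1,3],
  ∂[3,5,6] = [5,6] − [3,6] + [3,5].
As a 18×12 matrix over Z this has rank 12, with invariant factors (1,1,1,1,1,1,1,1,1,1,1,2).

Computing H_k = (kernel of ∂_k) / (image of ∂_{k+1}):

  H_1: rank ker ∂_1 − rank ∂_2 = (18 − 6) − 12 = 0, and ∂_2 has invariant factor 2 > 1, so H_1 ≅ Z/2Z.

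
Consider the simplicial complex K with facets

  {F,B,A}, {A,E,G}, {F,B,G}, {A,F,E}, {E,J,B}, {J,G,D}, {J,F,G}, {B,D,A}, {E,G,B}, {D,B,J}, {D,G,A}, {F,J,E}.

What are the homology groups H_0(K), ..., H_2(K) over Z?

We work with the vertex ordering A < B < D < E < F < G < J. The simplices of K, each written with vertices in increasing order, are:

  0-simplices (7): A, B, D, E, F, G, J
  1-simplices (18): AB, AD, AE, AF, AG, BD, BE, BF, BG, BJ, DG, DJ, EF, EG, EJ, FG, FJ, GJ
  2-simplices (12): ABD, ABF, ADG, AEF, AEG, BDJ, BEG, BEJ, BFG, DGJ, EFJ, FGJ

so the chain groups are C_0 ≅ Z^7, C_1 ≅ Z^18, C_2 ≅ Z^12.

Boundary ∂_1: C_1 → C_0 sends each edge [p,q] (with p < q) to q − p.
This gives a 7×18 integer matrix of rank 6; reducing to Smith normal form yields diagonal entries (1,1,1,1,1,1).

∂_2: C_2 → C_1 sends each 2-simplex [p,q,r] to [q,r] − [p,r] + [p,q]. For instance
  ∂BDJ = DJ − BJ + BD,
  ∂ABD = BD − AD + AB.
The 18×12 boundary matrix has rank 12 and Smith normal form diag(1,1,1,1,1,1,1,1,1,1,1,2).

Reading off H_k = ker ∂_k / im ∂_{k+1}:

  H_0: rank C_0 − rank ∂_1 = 7 − 6 = 1, and the invariant factors of ∂_1 are all 1, so H_0 = Z.
  H_1: rank ker ∂_1 − rank ∂_2 = (18 − 6) − 12 = 0, and ∂_2 has invariant factor 2 > 1, so H_1 = Z/2.
  H_2: rank ker ∂_2 − rank ∂_3 = (12 − 12) − 0 = 0, and there is no ∂_3, so H_2 = 0.

H_0 ≅ Z,  H_1 ≅ Z/2,  H_2 = 0.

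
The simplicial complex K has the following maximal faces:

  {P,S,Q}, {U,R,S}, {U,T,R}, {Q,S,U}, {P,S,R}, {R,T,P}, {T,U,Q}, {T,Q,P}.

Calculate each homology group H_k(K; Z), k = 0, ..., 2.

H_0 = Z,  H_1 = 0,  H_2 = Z.

Order the vertices as P < Q < R < S < T < U. Listing each simplex with vertices in this order, K has dimension 2 with simplices:

  0-simplices (6): P, Q, R, S, T, U
  1-simplices (12): PQ, PR, PS, PT, QS, QT, QU, RS, RT, RU, SU, TU
  2-simplices (8): PQS, PQT, PRS, PRT, QSU, QTU, RSU, RTU

Hence C_0 ≅ Z^6, C_1 ≅ Z^12, C_2 ≅ Z^8.

The boundary map ∂_1: C_1 → C_0 sends each edge [p,q] (with p < q) to q − p.
The 6×12 boundary matrix has rank 5 and Smith normal form diag(1,1,1,1,1).

∂_2: C_2 → C_1 acts by ∂[p,q,r] = [q,r] − [p,r] + [p,q]. For instance
  ∂RSU = SU − RU + RS,
  ∂PRT = RT − PT + PR.
This gives a 12×8 integer matrix of rank 7; reducing to Smith normal form yields diagonal entries (1,1,1,1,1,1,1).

Now H_k = ker ∂_k / im ∂_{k+1}, so:

  H_0: rank C_0 − rank ∂_1 = 6 − 5 = 1, and the invariant factors of ∂_1 are all 1, so H_0 = Z.
  H_1: rank ker ∂_1 − rank ∂_2 = (12 − 5) − 7 = 0, and the invariant factors of ∂_2 are all 1, so H_1 = 0.
  H_2: rank ker ∂_2 − rank ∂_3 = (8 − 7) − 0 = 1, and there is no ∂_3, so H_2 = Z.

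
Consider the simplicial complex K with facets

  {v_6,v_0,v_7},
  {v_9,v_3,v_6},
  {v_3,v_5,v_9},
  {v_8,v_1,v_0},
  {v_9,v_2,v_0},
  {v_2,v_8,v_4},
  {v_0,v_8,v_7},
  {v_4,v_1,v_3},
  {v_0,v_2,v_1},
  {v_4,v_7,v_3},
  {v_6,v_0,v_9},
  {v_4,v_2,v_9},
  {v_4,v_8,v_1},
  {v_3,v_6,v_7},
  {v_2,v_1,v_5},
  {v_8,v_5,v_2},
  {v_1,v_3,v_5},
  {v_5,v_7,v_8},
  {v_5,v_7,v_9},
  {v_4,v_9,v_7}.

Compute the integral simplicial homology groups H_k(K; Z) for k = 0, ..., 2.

H_0 = Z,  H_1 = Z ⊕ Z/2Z,  H_2 = 0.

Order the vertices as v_0 < v_1 < v_2 < v_3 < v_4 < v_5 < v_6 < v_7 < v_8 < v_9. Listing each simplex with vertices in this order, K has dimension 2 with simplices:

  0-simplices (10): [v_0], [v_1], [v_2], [v_3], [v_4], [v_5], [v_6], [v_7], [v_8], [v_9]
  1-simplices (30): (30 of them)
  2-simplices (20): (20 of them)

so the chain groups are C_0 ≅ Z^10, C_1 ≅ Z^30, C_2 ≅ Z^20.

Boundary ∂_1: C_1 → C_0 sends each edge [p,q] (with p < q) to q − p. For instance
  ∂[v_0,v_2] = [v_2] − [v_0].
This gives a 10×30 integer matrix of rank 9; reducing to Smith normal form yields diagonal entries (1,1,1,1,1,1,1,1,1).

The boundary map ∂_2: C_2 → C_1 maps a triangle to the signed sum of its edges. For instance
  ∂[v_0,v_1,v_8] = [v_1,v_8] − [v_0,v_8] + [v_0,v_1],
  ∂[v_0,v_1,v_2] = [v_1,v_2] − [v_0,v_2] + [v_0,v_1].
The resulting 30×20 matrix has rank 20, and its Smith normal form has invariant factors (1,1,1,1,1,1,1,1,1,1,1,1,1,1,1,1,1,1,1,2).

From H_k ≅ ker(∂_k) / im(∂_{k+1}) we obtain:

  H_0: rank C_0 − rank ∂_1 = 10 − 9 = 1, and the invariant factors of ∂_1 are all 1, so H_0 = Z.
  H_1: rank ker ∂_1 − rank ∂_2 = (30 − 9) − 20 = 1, and ∂_2 has invariant factor 2 > 1, so H_1 = Z ⊕ Z/2Z.
  H_2: rank ker ∂_2 − rank ∂_3 = (20 − 20) − 0 = 0, and there is no ∂_3, so H_2 = 0.

As a check, the Euler characteristic is 10 − 30 + 20 = 0, which agrees with 1 − 1 + 0 = 0.
(K is a triangulation of the Klein bottle.)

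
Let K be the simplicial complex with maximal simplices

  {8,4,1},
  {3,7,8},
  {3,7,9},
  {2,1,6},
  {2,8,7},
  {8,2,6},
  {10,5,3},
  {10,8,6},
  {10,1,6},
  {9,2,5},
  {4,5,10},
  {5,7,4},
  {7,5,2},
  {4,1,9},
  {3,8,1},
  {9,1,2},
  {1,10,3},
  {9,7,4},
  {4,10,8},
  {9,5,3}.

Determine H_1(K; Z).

H_1 = Z × Z/2.

Take the total order 1 < 2 < 3 < 4 < 5 < 6 < 7 < 8 < 9 < 10 on the vertex set. Then K (dimension 2) consists of the simplices:

  0-simplices (10): [1], [2], [3], [4], [5], [6], [7], [8], [9], [10]
  1-simplices (30): (30 of them)
  2-simplices (20): (20 of them)

giving chain groups C_0 ≅ Z^10, C_1 ≅ Z^30, C_2 ≅ Z^20.

∂_1: C_1 → C_0 maps an edge to its endpoints' difference, ∂[p,q] = q − p. For instance
  ∂[3,7] = [7] − [3].
This gives a 10×30 integer matrix of rank 9; reducing to Smith normal form yields diagonal entries (1,1,1,1,1,1,1,1,1).

∂_2: C_2 → C_1 maps a triangle to the signed sum of its edges. For instance
  ∂[1,2,6] = [2,6] − [1,6] + [1,2],
  ∂[1,6,10] = [6,10] − [1,10] + [1,6].
The resulting 30×20 matrix has rank 20, and its Smith normal form has invariant factors (1,1,1,1,1,1,1,1,1,1,1,1,1,1,1,1,1,1,1,2).

Now H_k = ker ∂_k / im ∂_{k+1}, so:

  H_1: rank ker ∂_1 − rank ∂_2 = (30 − 9) − 20 = 1, and ∂_2 has invariant factor 2 > 1, so H_1 = Z × Z/2.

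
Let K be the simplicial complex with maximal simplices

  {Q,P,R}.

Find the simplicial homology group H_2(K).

Take the total order P < Q < R on the vertex set. Then K (dimension 2) consists of the simplices:

  0-simplices (3): P, Q, R
  1-simplices (3): PQ, PR, QR
  2-simplices (1): PQR

so the chain groups are C_0 ≅ Z^3, C_1 ≅ Z^3, C_2 ≅ Z^1.

The boundary map ∂_1: C_1 → C_0 sends each edge [p,q] (with p < q) to q − p. For instance
  ∂QR = R − Q.
The 3×3 boundary matrix has rank 2 and Smith normal form diag(1,1).

The boundary map ∂_2: C_2 → C_1 sends each 2-simplex [p,q,r] to [q,r] − [p,r] + [p,q]. For instance
  ∂PQR = QR − PR + PQ.
The 3×1 boundary matrix has rank 1 and Smith normal form diag(1).

From H_k ≅ ker(∂_k) / im(∂_{k+1}) we obtain:

  H_2: rank ker ∂_2 − rank ∂_3 = (1 − 1) − 0 = 0, and there is no ∂_3, so H_2 ≅ 0.

H_2 = 0.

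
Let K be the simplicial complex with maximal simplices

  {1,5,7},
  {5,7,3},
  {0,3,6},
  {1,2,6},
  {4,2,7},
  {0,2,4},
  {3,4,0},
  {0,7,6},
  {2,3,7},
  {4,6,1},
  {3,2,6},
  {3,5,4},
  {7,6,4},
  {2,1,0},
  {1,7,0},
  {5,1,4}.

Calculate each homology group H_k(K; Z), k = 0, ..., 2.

H_0 ≅ Z,  H_1 ≅ Z^2,  H_2 ≅ Z.

Fix the vertex order 0 < 1 < 2 < 3 < 4 < 5 < 6 < 7 and write every simplex with vertices in increasing order. Then dim K = 2 and the simplices of K are:

  0-simplices (8): [0], [1], [2], [3], [4], [5], [6], [7]
  1-simplices (24): (24 of them)
  2-simplices (16): [0,1,2], [0,1,7], [0,2,4], [0,3,4], [0,3,6], [0,6,7], [1,2,6], [1,4,5], [1,4,6], [1,5,7], [2,3,6], [2,3,7], [2,4,7], [3,4,5], [3,5,7], [4,6,7]

Hence C_0 ≅ Z^8, C_1 ≅ Z^24, C_2 ≅ Z^16.

Boundary ∂_1: C_1 → C_0 is given by ∂[p,q] = [q] − [p]. For instance
  ∂[3,7] = [7] − [3].
The resulting 8×24 matrix has rank 7, and its Smith normal form has invariant factors (1,1,1,1,1,1,1).

Boundary ∂_2: C_2 → C_1 acts by ∂[p,q,r] = [q,r] − [p,r] + [p,q]. For instance
  ∂[3,5,7] = [5,7] − [3,7] + [3,5],
  ∂[0,1,2] = [1,2] − [0,2] + [0,1].
The 24×16 boundary matrix has rank 15 and Smith normal form diag(1,1,1,1,1,1,1,1,1,1,1,1,1,1,1).

Reading off H_k = ker ∂_k / im ∂_{k+1}:

  H_0: rank C_0 − rank ∂_1 = 8 − 7 = 1, and the invariant factors of ∂_1 are all 1, so H_0 ≅ Z.
  H_1: rank ker ∂_1 − rank ∂_2 = (24 − 7) − 15 = 2, and the invariant factors of ∂_2 are all 1, so H_1 ≅ Z^2.
  H_2: rank ker ∂_2 − rank ∂_3 = (16 − 15) − 0 = 1, and there is no ∂_3, so H_2 ≅ Z.

As a check, the Euler characteristic is 8 − 24 + 16 = 0, which agrees with 1 − 2 + 1 = 0.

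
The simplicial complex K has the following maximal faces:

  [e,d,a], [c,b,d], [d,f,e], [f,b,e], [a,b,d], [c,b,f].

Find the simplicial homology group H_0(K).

Take the total order a < b < c < d < e < f on the vertex set. Then K (dimension 2) consists of the simplices:

  0-simplices (6): a, b, c, d, e, f
  1-simplices (12): ab, ad, ae, bc, bd, be, bf, cd, cf, de, df, ef
  2-simplices (6): abd, ade, bcd, bcf, bef, def

so the chain groups are C_0 ≅ Z^6, C_1 ≅ Z^12, C_2 ≅ Z^6.

∂_1: C_1 → C_0 is given by ∂[p,q] = [q] − [p].
The 6×12 boundary matrix has rank 5 and Smith normal form diag(1,1,1,1,1).

The boundary map ∂_2: C_2 → C_1 acts by ∂[p,q,r] = [q,r] − [p,r] + [p,q]. For instance
  ∂def = ef − df + de,
  ∂abd = bd − ad + ab.
This gives a 12×6 integer matrix of rank 6; reducing to Smith normal form yields diagonal entries (1,1,1,1,1,1).

Computing H_k = (kernel of ∂_k) / (image of ∂_{k+1}):

  H_0: rank C_0 − rank ∂_1 = 6 − 5 = 1, and the invariant factors of ∂_1 are all 1, so H_0 ≅ Z.

(K is a triangulation of the cylinder S^1 x I.)

H_0 ≅ Z.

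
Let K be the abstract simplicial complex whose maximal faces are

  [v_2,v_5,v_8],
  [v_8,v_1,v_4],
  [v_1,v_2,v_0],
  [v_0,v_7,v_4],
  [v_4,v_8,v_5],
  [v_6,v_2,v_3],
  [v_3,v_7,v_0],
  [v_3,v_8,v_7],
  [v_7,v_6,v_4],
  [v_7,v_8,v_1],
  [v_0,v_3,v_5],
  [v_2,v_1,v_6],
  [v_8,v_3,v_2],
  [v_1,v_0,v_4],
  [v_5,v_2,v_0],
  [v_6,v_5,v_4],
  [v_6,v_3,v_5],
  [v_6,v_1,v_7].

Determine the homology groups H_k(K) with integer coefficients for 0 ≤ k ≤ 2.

H_0 ≅ Z,  H_1 ≅ Z ⊕ Z_2,  H_2 = 0.

Take the total order v_0 < v_1 < v_2 < v_3 < v_4 < v_5 < v_6 < v_7 < v_8 on the vertex set. Then K (dimension 2) consists of the simplices:

  0-simplices (9): [v_0], [v_1], [v_2], [v_3], [v_4], [v_5], [v_6], [v_7], [v_8]
  1-simplices (27): (27 of them)
  2-simplices (18): (18 of them)

so the chain groups are C_0 ≅ Z^9, C_1 ≅ Z^27, C_2 ≅ Z^18.

Boundary ∂_1: C_1 → C_0 is given by ∂[p,q] = [q] − [p].
The resulting 9×27 matrix has rank 8, and its Smith normal form has invariant factors (1,1,1,1,1,1,1,1).

The boundary map ∂_2: C_2 → C_1 acts by ∂[p,q,r] = [q,r] − [p,r] + [p,q]. For instance
  ∂[v_2,v_5,v_8] = [v_5,v_8] − [v_2,v_8] + [v_2,v_5],
  ∂[v_0,v_1,v_2] = [v_1,v_2] − [v_0,v_2] + [v_0,v_1].
As a 27×18 matrix over Z this has rank 18, with invariant factors (1,1,1,1,1,1,1,1,1,1,1,1,1,1,1,1,1,2).

Computing H_k = (kernel of ∂_k) / (image of ∂_{k+1}):

  H_0: rank C_0 − rank ∂_1 = 9 − 8 = 1, and the invariant factors of ∂_1 are all 1, so H_0 ≅ Z.
  H_1: rank ker ∂_1 − rank ∂_2 = (27 − 8) − 18 = 1, and ∂_2 has invariant factor 2 > 1, so H_1 ≅ Z ⊕ Z_2.
  H_2: rank ker ∂_2 − rank ∂_3 = (18 − 18) − 0 = 0, and there is no ∂_3, so H_2 ≅ 0.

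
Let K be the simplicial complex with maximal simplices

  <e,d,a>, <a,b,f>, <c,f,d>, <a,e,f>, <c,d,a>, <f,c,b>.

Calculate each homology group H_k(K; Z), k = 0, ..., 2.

We work with the vertex ordering a < b < c < d < e < f. The simplices of K, each written with vertices in increasing order, are:

  0-simplices (6): a, b, c, d, e, f
  1-simplices (12): ab, ac, ad, ae, af, bc, bf, cd, cf, de, df, ef
  2-simplices (6): abf, acd, ade, aef, bcf, cdf

Hence C_0 ≅ Z^6, C_1 ≅ Z^12, C_2 ≅ Z^6.

The boundary map ∂_1: C_1 → C_0 sends each edge [p,q] (with p < q) to q − p.
The resulting 6×12 matrix has rank 5, and its Smith normal form has invariant factors (1,1,1,1,1).

Boundary ∂_2: C_2 → C_1 maps a triangle to the signed sum of its edges. For instance
  ∂ade = de − ae + ad,
  ∂acd = cd − ad + ac.
This gives a 12×6 integer matrix of rank 6; reducing to Smith normal form yields diagonal entries (1,1,1,1,1,1).

Reading off H_k = ker ∂_k / im ∂_{k+1}:

  H_0: rank C_0 − rank ∂_1 = 6 − 5 = 1, and the invariant factors of ∂_1 are all 1, so H_0 = Z.
  H_1: rank ker ∂_1 − rank ∂_2 = (12 − 5) − 6 = 1, and the invariant factors of ∂_2 are all 1, so H_1 = Z.
  H_2: rank ker ∂_2 − rank ∂_3 = (6 − 6) − 0 = 0, and there is no ∂_3, so H_2 = 0.

(K is a triangulation of the cylinder S^1 x I.)

H_0 = Z,  H_1 = Z,  H_2 = 0.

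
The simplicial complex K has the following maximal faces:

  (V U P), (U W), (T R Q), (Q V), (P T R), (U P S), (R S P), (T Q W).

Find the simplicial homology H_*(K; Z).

Order the vertices as P < Q < R < S < T < U < V < W. Listing each simplex with vertices in this order, K has dimension 2 with simplices:

  0-simplices (8): P, Q, R, S, T, U, V, W
  1-simplices (15): PR, PS, PT, PU, PV, QR, QT, QV, QW, RS, RT, SU, TW, UV, UW
  2-simplices (6): PRS, PRT, PSU, PUV, QRT, QTW

giving chain groups C_0 ≅ Z^8, C_1 ≅ Z^15, C_2 ≅ Z^6.

Boundary ∂_1: C_1 → C_0 is given by ∂[p,q] = [q] − [p].
This gives a 8×15 integer matrix of rank 7; reducing to Smith normal form yields diagonal entries (1,1,1,1,1,1,1).

Boundary ∂_2: C_2 → C_1 maps a triangle to the signed sum of its edges. For instance
  ∂PSU = SU − PU + PS,
  ∂QTW = TW − QW + QT.
The 15×6 boundary matrix has rank 6 and Smith normal form diag(1,1,1,1,1,1).

Reading off H_k = ker ∂_k / im ∂_{k+1}:

  H_0: rank C_0 − rank ∂_1 = 8 − 7 = 1, and the invariant factors of ∂_1 are all 1, so H_0 ≅ Z.
  H_1: rank ker ∂_1 − rank ∂_2 = (15 − 7) − 6 = 2, and the invariant factors of ∂_2 are all 1, so H_1 ≅ Z^2.
  H_2: rank ker ∂_2 − rank ∂_3 = (6 − 6) − 0 = 0, and there is no ∂_3, so H_2 ≅ 0.

H_0 ≅ Z,  H_1 ≅ Z^2,  H_2 = 0.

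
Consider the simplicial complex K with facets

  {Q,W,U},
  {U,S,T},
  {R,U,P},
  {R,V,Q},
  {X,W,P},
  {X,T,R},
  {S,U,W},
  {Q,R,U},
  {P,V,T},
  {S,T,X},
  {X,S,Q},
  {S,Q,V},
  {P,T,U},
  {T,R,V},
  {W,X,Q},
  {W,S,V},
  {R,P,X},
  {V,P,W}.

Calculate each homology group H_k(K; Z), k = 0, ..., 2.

H_0 ≅ Z,  H_1 ≅ Z ⊕ Z_2,  H_2 = 0.

Order the vertices as P < Q < R < S < T < U < V < W < X. Listing each simplex with vertices in this order, K has dimension 2 with simplices:

  0-simplices (9): P, Q, R, S, T, U, V, W, X
  1-simplices (27): PR, PT, PU, PV, PW, PX, QR, QS, QU, QV, QW, QX, RT, RU, RV, RX, ST, SU, SV, SW, SX, TU, TV, TX, UW, VW, WX
  2-simplices (18): PRU, PRX, PTU, PTV, PVW, PWX, QRU, QRV, QSV, QSX, QUW, QWX, RTV, RTX, STU, STX, SUW, SVW

giving chain groups C_0 ≅ Z^9, C_1 ≅ Z^27, C_2 ≅ Z^18.

∂_1: C_1 → C_0 sends each edge [p,q] (with p < q) to q − p. For instance
  ∂UW = W − U.
The 9×27 boundary matrix has rank 8 and Smith normal form diag(1,1,1,1,1,1,1,1).

The boundary map ∂_2: C_2 → C_1 sends each 2-simplex [p,q,r] to [q,r] − [p,r] + [p,q]. For instance
  ∂PTU = TU − PU + PT,
  ∂STX = TX − SX + ST.
This gives a 27×18 integer matrix of rank 18; reducing to Smith normal form yields diagonal entries (1,1,1,1,1,1,1,1,1,1,1,1,1,1,1,1,1,2).

Now H_k = ker ∂_k / im ∂_{k+1}, so:

  H_0: rank C_0 − rank ∂_1 = 9 − 8 = 1, and the invariant factors of ∂_1 are all 1, so H_0 = Z.
  H_1: rank ker ∂_1 − rank ∂_2 = (27 − 8) − 18 = 1, and ∂_2 has invariant factor 2 > 1, so H_1 = Z ⊕ Z_2.
  H_2: rank ker ∂_2 − rank ∂_3 = (18 − 18) − 0 = 0, and there is no ∂_3, so H_2 = 0.

As a check, the Euler characteristic is 9 − 27 + 18 = 0, which agrees with 1 − 1 + 0 = 0.
(K is a triangulation of the Klein bottle.)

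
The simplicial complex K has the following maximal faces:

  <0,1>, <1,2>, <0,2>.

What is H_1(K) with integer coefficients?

Fix the vertex order 0 < 1 < 2 and write every simplex with vertices in increasing order. Then dim K = 1 and the simplices of K are:

  0-simplices (3): [0], [1], [2]
  1-simplices (3): [0,1], [0,2], [1,2]

so the chain groups are C_0 ≅ Z^3, C_1 ≅ Z^3.

∂_1: C_1 → C_0 is given by ∂[p,q] = [q] − [p]. For instance
  ∂[1,2] = [2] − [1].
The resulting 3×3 matrix has rank 2, and its Smith normal form has invariant factors (1,1).

Now H_k = ker ∂_k / im ∂_{k+1}, so:

  H_1: rank ker ∂_1 − rank ∂_2 = (3 − 2) − 0 = 1, and there is no ∂_2, so H_1 ≅ Z.

H_1 = Z.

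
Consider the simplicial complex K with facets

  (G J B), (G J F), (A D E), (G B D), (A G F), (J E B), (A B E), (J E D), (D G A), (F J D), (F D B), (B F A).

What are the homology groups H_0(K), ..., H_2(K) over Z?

H_0 = Z,  H_1 = Z/2Z,  H_2 = 0.

We work with the vertex ordering A < B < D < E < F < G < J. The simplices of K, each written with vertices in increasing order, are:

  0-simplices (7): A, B, D, E, F, G, J
  1-simplices (18): AB, AD, AE, AF, AG, BD, BE, BF, BG, BJ, DE, DF, DG, DJ, EJ, FG, FJ, GJ
  2-simplices (12): ABE, ABF, ADE, ADG, AFG, BDF, BDG, BEJ, BGJ, DEJ, DFJ, FGJ

giving chain groups C_0 ≅ Z^7, C_1 ≅ Z^18, C_2 ≅ Z^12.

The boundary map ∂_1: C_1 → C_0 is given by ∂[p,q] = [q] − [p].
The 7×18 boundary matrix has rank 6 and Smith normal form diag(1,1,1,1,1,1).

∂_2: C_2 → C_1 maps a triangle to the signed sum of its edges. For instance
  ∂FGJ = GJ − FJ + FG,
  ∂DEJ = EJ − DJ + DE.
This gives a 18×12 integer matrix of rank 12; reducing to Smith normal form yields diagonal entries (1,1,1,1,1,1,1,1,1,1,1,2).

Reading off H_k = ker ∂_k / im ∂_{k+1}:

  H_0: rank C_0 − rank ∂_1 = 7 − 6 = 1, and the invariant factors of ∂_1 are all 1, so H_0 ≅ Z.
  H_1: rank ker ∂_1 − rank ∂_2 = (18 − 6) − 12 = 0, and ∂_2 has invariant factor 2 > 1, so H_1 ≅ Z/2Z.
  H_2: rank ker ∂_2 − rank ∂_3 = (12 − 12) − 0 = 0, and there is no ∂_3, so H_2 ≅ 0.

As a check, the Euler characteristic is 7 − 18 + 12 = 1, which agrees with 1 − 0 + 0 = 1.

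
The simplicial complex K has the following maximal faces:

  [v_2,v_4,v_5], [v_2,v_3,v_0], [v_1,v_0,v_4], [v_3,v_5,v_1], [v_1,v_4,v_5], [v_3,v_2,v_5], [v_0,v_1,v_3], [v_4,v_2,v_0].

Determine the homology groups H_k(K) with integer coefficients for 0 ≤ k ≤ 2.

H_0 = Z,  H_1 = 0,  H_2 = Z.

Fix the vertex order v_0 < v_1 < v_2 < v_3 < v_4 < v_5 and write every simplex with vertices in increasing order. Then dim K = 2 and the simplices of K are:

  0-simplices (6): [v_0], [v_1], [v_2], [v_3], [v_4], [v_5]
  1-simplices (12): [v_0,v_1], [v_0,v_2], [v_0,v_3], [v_0,v_4], [v_1,v_3], [v_1,v_4], [v_1,v_5], [v_2,v_3], [v_2,v_4], [v_2,v_5], [v_3,v_5], [v_4,v_5]
  2-simplices (8): [v_0,v_1,v_3], [v_0,v_1,v_4], [v_0,v_2,v_3], [v_0,v_2,v_4], [v_1,v_3,v_5], [v_1,v_4,v_5], [v_2,v_3,v_5], [v_2,v_4,v_5]

so the chain groups are C_0 ≅ Z^6, C_1 ≅ Z^12, C_2 ≅ Z^8.

The boundary map ∂_1: C_1 → C_0 maps an edge to its endpoints' difference, ∂[p,q] = q − p. For instance
  ∂[v_0,v_1] = [v_1] − [v_0].
The 6×12 boundary matrix has rank 5 and Smith normal form diag(1,1,1,1,1).

∂_2: C_2 → C_1 maps a triangle to the signed sum of its edges. For instance
  ∂[v_1,v_4,v_5] = [v_4,v_5] − [v_1,v_5] + [v_1,v_4],
  ∂[v_0,v_1,v_4] = [v_1,v_4] − [v_0,v_4] + [v_0,v_1].
The resulting 12×8 matrix has rank 7, and its Smith normal form has invariant factors (1,1,1,1,1,1,1).

Computing H_k = (kernel of ∂_k) / (image of ∂_{k+1}):

  H_0: rank C_0 − rank ∂_1 = 6 − 5 = 1, and the invariant factors of ∂_1 are all 1, so H_0 = Z.
  H_1: rank ker ∂_1 − rank ∂_2 = (12 − 5) − 7 = 0, and the invariant factors of ∂_2 are all 1, so H_1 = 0.
  H_2: rank ker ∂_2 − rank ∂_3 = (8 − 7) − 0 = 1, and there is no ∂_3, so H_2 = Z.

(K is a triangulation of the 2-sphere S^2.)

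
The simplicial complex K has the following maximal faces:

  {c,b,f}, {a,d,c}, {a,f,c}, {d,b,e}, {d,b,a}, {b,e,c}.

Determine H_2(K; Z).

K has 6 vertices, 12 edges, 6 triangles.
rank ∂_2 = 6, rank ∂_3 = 0 ⇒ b_2 = 6 − 6 − 0 = 0. So H_2 = 0.

H_2 ≅ 0.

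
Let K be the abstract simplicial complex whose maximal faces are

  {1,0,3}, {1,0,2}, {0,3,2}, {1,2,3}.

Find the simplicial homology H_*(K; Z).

Take the total order 0 < 1 < 2 < 3 on the vertex set. Then K (dimension 2) consists of the simplices:

  0-simplices (4): [0], [1], [2], [3]
  1-simplices (6): [0,1], [0,2], [0,3], [1,2], [1,3], [2,3]
  2-simplices (4): [0,1,2], [0,1,3], [0,2,3], [1,2,3]

giving chain groups C_0 ≅ Z^4, C_1 ≅ Z^6, C_2 ≅ Z^4.

∂_1: C_1 → C_0 is given by ∂[p,q] = [q] − [p].
The 4×6 boundary matrix has rank 3 and Smith normal form diag(1,1,1).

Boundary ∂_2: C_2 → C_1 acts by ∂[p,q,r] = [q,r] − [p,r] + [p,q]. For instance
  ∂[0,1,2] = [1,2] − [0,2] + [0,1],
  ∂[0,2,3] = [2,3] − [0,3] + [0,2].
The resulting 6×4 matrix has rank 3, and its Smith normal form has invariant factors (1,1,1).

Reading off H_k = ker ∂_k / im ∂_{k+1}:

  H_0: rank C_0 − rank ∂_1 = 4 − 3 = 1, and the invariant factors of ∂_1 are all 1, so H_0 ≅ Z.
  H_1: rank ker ∂_1 − rank ∂_2 = (6 − 3) − 3 = 0, and the invariant factors of ∂_2 are all 1, so H_1 ≅ 0.
  H_2: rank ker ∂_2 − rank ∂_3 = (4 − 3) − 0 = 1, and there is no ∂_3, so H_2 ≅ Z.

H_0 ≅ Z,  H_1 = 0,  H_2 ≅ Z.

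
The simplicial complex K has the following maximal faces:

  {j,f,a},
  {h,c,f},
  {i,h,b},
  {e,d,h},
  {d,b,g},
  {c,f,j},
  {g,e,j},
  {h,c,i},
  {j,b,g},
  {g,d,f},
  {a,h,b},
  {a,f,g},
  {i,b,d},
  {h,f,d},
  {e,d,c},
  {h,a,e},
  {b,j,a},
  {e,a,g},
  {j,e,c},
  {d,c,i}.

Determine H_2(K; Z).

Take the total order a < b < c < d < e < f < g < h < i < j on the vertex set. Then K (dimension 2) consists of the simplices:

  0-simplices (10): a, b, c, d, e, f, g, h, i, j
  1-simplices (30): ab, ae, af, ag, ah, aj, bd, bg, bh, bi, bj, cd, ce, cf, ch, ci, cj, de, df, dg, dh, di, eg, eh, ej, fg, fh, fj, gj, hi
  2-simplices (20): abh, abj, aeg, aeh, afg, afj, bdg, bdi, bgj, bhi, cde, cdi, cej, cfh, cfj, chi, deh, dfg, dfh, egj

so the chain groups are C_0 ≅ Z^10, C_1 ≅ Z^30, C_2 ≅ Z^20.

∂_1: C_1 → C_0 is given by ∂[p,q] = [q] − [p].
As a 10×30 matrix over Z this has rank 9, with invariant factors (1,1,1,1,1,1,1,1,1).

∂_2: C_2 → C_1 sends each 2-simplex [p,q,r] to [q,r] − [p,r] + [p,q]. For instance
  ∂cdi = di − ci + cd,
  ∂afj = fj − aj + af.
The 30×20 boundary matrix has rank 20 and Smith normal form diag(1,1,1,1,1,1,1,1,1,1,1,1,1,1,1,1,1,1,1,2).

Now H_k = ker ∂_k / im ∂_{k+1}, so:

  H_2: rank ker ∂_2 − rank ∂_3 = (20 − 20) − 0 = 0, and there is no ∂_3, so H_2 ≅ 0.

(K is a triangulation of the Klein bottle.)

H_2 = 0.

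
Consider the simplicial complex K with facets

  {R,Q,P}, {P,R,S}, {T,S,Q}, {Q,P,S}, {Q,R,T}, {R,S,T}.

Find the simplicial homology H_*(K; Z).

H_0 ≅ Z,  H_1 = 0,  H_2 ≅ Z.

Order the vertices as P < Q < R < S < T. Listing each simplex with vertices in this order, K has dimension 2 with simplices:

  0-simplices (5): P, Q, R, S, T
  1-simplices (9): PQ, PR, PS, QR, QS, QT, RS, RT, ST
  2-simplices (6): PQR, PQS, PRS, QRT, QST, RST

so the chain groups are C_0 ≅ Z^5, C_1 ≅ Z^9, C_2 ≅ Z^6.

∂_1: C_1 → C_0 sends each edge [p,q] (with p < q) to q − p. For instance
  ∂PR = R − P.
The resulting 5×9 matrix has rank 4, and its Smith normal form has invariant factors (1,1,1,1).

The boundary map ∂_2: C_2 → C_1 acts by ∂[p,q,r] = [q,r] − [p,r] + [p,q]. For instance
  ∂QRT = RT − QT + QR,
  ∂PQS = QS − PS + PQ.
The 9×6 boundary matrix has rank 5 and Smith normal form diag(1,1,1,1,1).

Computing H_k = (kernel of ∂_k) / (image of ∂_{k+1}):

  H_0: rank C_0 − rank ∂_1 = 5 − 4 = 1, and the invariant factors of ∂_1 are all 1, so H_0 = Z.
  H_1: rank ker ∂_1 − rank ∂_2 = (9 − 4) − 5 = 0, and the invariant factors of ∂_2 are all 1, so H_1 = 0.
  H_2: rank ker ∂_2 − rank ∂_3 = (6 − 5) − 0 = 1, and there is no ∂_3, so H_2 = Z.

(K is a triangulation of the 2-sphere S^2.)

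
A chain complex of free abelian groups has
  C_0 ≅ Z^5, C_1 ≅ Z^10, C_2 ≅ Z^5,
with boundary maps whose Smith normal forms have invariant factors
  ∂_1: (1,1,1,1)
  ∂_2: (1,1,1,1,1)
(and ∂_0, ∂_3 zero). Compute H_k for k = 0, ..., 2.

H_0: b_0 = 5 − 0 − 4 = 1; torsion from ∂_1 factors > 1: none. So H_0 = Z.
H_1: b_1 = 10 − 4 − 5 = 1; torsion from ∂_2 factors > 1: none. So H_1 = Z.
H_2: b_2 = 5 − 5 − 0 = 0; torsion from ∂_3 factors > 1: none. So H_2 = 0.

H_0 = Z,  H_1 = Z,  H_2 = 0.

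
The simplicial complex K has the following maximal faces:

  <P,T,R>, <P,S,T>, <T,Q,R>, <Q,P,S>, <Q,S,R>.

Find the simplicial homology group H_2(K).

H_2 = 0.

K has 5 vertices, 10 edges, 5 triangles.
rank ∂_2 = 5, rank ∂_3 = 0 ⇒ b_2 = 5 − 5 − 0 = 0. So H_2 ≅ 0.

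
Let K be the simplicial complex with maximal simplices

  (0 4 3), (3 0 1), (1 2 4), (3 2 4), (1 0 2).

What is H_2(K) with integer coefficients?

We work with the vertex ordering 0 < 1 < 2 < 3 < 4. The simplices of K, each written with vertices in increasing order, are:

  0-simplices (5): [0], [1], [2], [3], [4]
  1-simplices (10): [0,1], [0,2], [0,3], [0,4], [1,2], [1,3], [1,4], [2,3], [2,4], [3,4]
  2-simplices (5): [0,1,2], [0,1,3], [0,3,4], [1,2,4], [2,3,4]

giving chain groups C_0 ≅ Z^5, C_1 ≅ Z^10, C_2 ≅ Z^5.

Boundary ∂_1: C_1 → C_0 is given by ∂[p,q] = [q] − [p]. For instance
  ∂[2,4] = [4] − [2].
The resulting 5×10 matrix has rank 4, and its Smith normal form has invariant factors (1,1,1,1).

The boundary map ∂_2: C_2 → C_1 maps a triangle to the signed sum of its edges. For instance
  ∂[1,2,4] = [2,4] − [1,4] + [1,2],
  ∂[0,1,3] = [1,3] − [0,3] + [0,1].
The 10×5 boundary matrix has rank 5 and Smith normal form diag(1,1,1,1,1).

From H_k ≅ ker(∂_k) / im(∂_{k+1}) we obtain:

  H_2: rank ker ∂_2 − rank ∂_3 = (5 − 5) − 0 = 0, and there is no ∂_3, so H_2 = 0.

H_2 = 0.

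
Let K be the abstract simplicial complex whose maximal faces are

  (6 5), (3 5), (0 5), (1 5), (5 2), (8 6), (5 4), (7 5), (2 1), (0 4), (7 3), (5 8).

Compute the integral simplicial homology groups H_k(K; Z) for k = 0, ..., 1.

H_0 ≅ Z,  H_1 ≅ Z^4.

We work with the vertex ordering 0 < 1 < 2 < 3 < 4 < 5 < 6 < 7 < 8. The simplices of K, each written with vertices in increasing order, are:

  0-simplices (9): [0], [1], [2], [3], [4], [5], [6], [7], [8]
  1-simplices (12): [0,4], [0,5], [1,2], [1,5], [2,5], [3,5], [3,7], [4,5], [5,6], [5,7], [5,8], [6,8]

Hence C_0 ≅ Z^9, C_1 ≅ Z^12.

∂_1: C_1 → C_0 is given by ∂[p,q] = [q] − [p].
The 9×12 boundary matrix has rank 8 and Smith normal form diag(1,1,1,1,1,1,1,1).

Now H_k = ker ∂_k / im ∂_{k+1}, so:

  H_0: rank C_0 − rank ∂_1 = 9 − 8 = 1, and the invariant factors of ∂_1 are all 1, so H_0 = Z.
  H_1: rank ker ∂_1 − rank ∂_2 = (12 − 8) − 0 = 4, and there is no ∂_2, so H_1 = Z^4.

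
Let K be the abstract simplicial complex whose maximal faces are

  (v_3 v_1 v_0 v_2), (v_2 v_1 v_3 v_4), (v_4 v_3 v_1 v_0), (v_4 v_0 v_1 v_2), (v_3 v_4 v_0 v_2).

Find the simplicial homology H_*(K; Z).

We work with the vertex ordering v_0 < v_1 < v_2 < v_3 < v_4. The simplices of K, each written with vertices in increasing order, are:

  0-simplices (5): [v_0], [v_1], [v_2], [v_3], [v_4]
  1-simplices (10): [v_0,v_1], [v_0,v_2], [v_0,v_3], [v_0,v_4], [v_1,v_2], [v_1,v_3], [v_1,v_4], [v_2,v_3], [v_2,v_4], [v_3,v_4]
  2-simplices (10): [v_0,v_1,v_2], [v_0,v_1,v_3], [v_0,v_1,v_4], [v_0,v_2,v_3], [v_0,v_2,v_4], [v_0,v_3,v_4], [v_1,v_2,v_3], [v_1,v_2,v_4], [v_1,v_3,v_4], [v_2,v_3,v_4]
  3-simplices (5): [v_0,v_1,v_2,v_3], [v_0,v_1,v_2,v_4], [v_0,v_1,v_3,v_4], [v_0,v_2,v_3,v_4], [v_1,v_2,v_3,v_4]

giving chain groups C_0 ≅ Z^5, C_1 ≅ Z^10, C_2 ≅ Z^10, C_3 ≅ Z^5.

The boundary map ∂_1: C_1 → C_0 sends each edge [p,q] (with p < q) to q − p. For instance
  ∂[v_0,v_3] = [v_3] − [v_0].
The 5×10 boundary matrix has rank 4 and Smith normal form diag(1,1,1,1).

∂_2: C_2 → C_1 maps a triangle to the signed sum of its edges. For instance
  ∂[v_0,v_1,v_2] = [v_1,v_2] − [v_0,v_2] + [v_0,v_1],
  ∂[v_0,v_2,v_3] = [v_2,v_3] − [v_0,v_3] + [v_0,v_2].
The 10×10 boundary matrix has rank 6 and Smith normal form diag(1,1,1,1,1,1).

∂_3: C_3 → C_2 sends each 3-simplex σ to the alternating sum Σ_i (−1)^i (σ with its i-th vertex removed). For instance
  ∂[v_0,v_2,v_3,v_4] = [v_2,v_3,v_4] − [v_0,v_3,v_4] + [v_0,v_2,v_4] − [v_0,v_2,v_3],
  ∂[v_1,v_2,v_3,v_4] = [v_2,v_3,v_4] − [v_1,v_3,v_4] + [v_1,v_2,v_4] − [v_1,v_2,v_3].
The 10×5 boundary matrix has rank 4 and Smith normal form diag(1,1,1,1).

From H_k ≅ ker(∂_k) / im(∂_{k+1}) we obtain:

  H_0: rank C_0 − rank ∂_1 = 5 − 4 = 1, and the invariant factors of ∂_1 are all 1, so H_0 ≅ Z.
  H_1: rank ker ∂_1 − rank ∂_2 = (10 − 4) − 6 = 0, and the invariant factors of ∂_2 are all 1, so H_1 ≅ 0.
  H_2: rank ker ∂_2 − rank ∂_3 = (10 − 6) − 4 = 0, and the invariant factors of ∂_3 are all 1, so H_2 ≅ 0.
  H_3: rank ker ∂_3 − rank ∂_4 = (5 − 4) − 0 = 1, and there is no ∂_4, so H_3 ≅ Z.

H_0 = Z,  H_1 = 0,  H_2 = 0,  H_3 = Z.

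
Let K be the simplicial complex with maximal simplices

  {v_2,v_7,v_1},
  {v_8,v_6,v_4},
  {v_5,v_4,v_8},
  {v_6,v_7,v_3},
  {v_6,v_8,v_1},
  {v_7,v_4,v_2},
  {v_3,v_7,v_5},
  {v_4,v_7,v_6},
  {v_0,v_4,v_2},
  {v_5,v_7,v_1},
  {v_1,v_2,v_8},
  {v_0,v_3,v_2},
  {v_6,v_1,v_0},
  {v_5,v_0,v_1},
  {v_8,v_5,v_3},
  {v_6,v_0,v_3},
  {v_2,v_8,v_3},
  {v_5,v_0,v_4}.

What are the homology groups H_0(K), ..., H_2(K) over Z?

Fix the vertex order v_0 < v_1 < v_2 < v_3 < v_4 < v_5 < v_6 < v_7 < v_8 and write every simplex with vertices in increasing order. Then dim K = 2 and the simplices of K are:

  0-simplices (9): [v_0], [v_1], [v_2], [v_3], [v_4], [v_5], [v_6], [v_7], [v_8]
  1-simplices (27): (27 of them)
  2-simplices (18): (18 of them)

Hence C_0 ≅ Z^9, C_1 ≅ Z^27, C_2 ≅ Z^18.

Boundary ∂_1: C_1 → C_0 is given by ∂[p,q] = [q] − [p]. For instance
  ∂[v_2,v_4] = [v_4] − [v_2].
The 9×27 boundary matrix has rank 8 and Smith normal form diag(1,1,1,1,1,1,1,1).

∂_2: C_2 → C_1 sends each 2-simplex [p,q,r] to [q,r] − [p,r] + [p,q]. For instance
  ∂[v_1,v_2,v_8] = [v_2,v_8] − [v_1,v_8] + [v_1,v_2],
  ∂[v_1,v_2,v_7] = [v_2,v_7] − [v_1,v_7] + [v_1,v_2].
This gives a 27×18 integer matrix of rank 17; reducing to Smith normal form yields diagonal entries (1,1,1,1,1,1,1,1,1,1,1,1,1,1,1,1,1).

Computing H_k = (kernel of ∂_k) / (image of ∂_{k+1}):

  H_0: rank C_0 − rank ∂_1 = 9 − 8 = 1, and the invariant factors of ∂_1 are all 1, so H_0 ≅ Z.
  H_1: rank ker ∂_1 − rank ∂_2 = (27 − 8) − 17 = 2, and the invariant factors of ∂_2 are all 1, so H_1 ≅ Z^2.
  H_2: rank ker ∂_2 − rank ∂_3 = (18 − 17) − 0 = 1, and there is no ∂_3, so H_2 ≅ Z.

As a check, the Euler characteristic is 9 − 27 + 18 = 0, which agrees with 1 − 2 + 1 = 0.

H_0 = Z,  H_1 = Z^2,  H_2 = Z.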